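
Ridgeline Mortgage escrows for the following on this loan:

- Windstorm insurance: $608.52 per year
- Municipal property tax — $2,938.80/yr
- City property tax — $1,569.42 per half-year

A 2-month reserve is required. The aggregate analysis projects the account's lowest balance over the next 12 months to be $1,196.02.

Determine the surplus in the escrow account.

$81.66

Windstorm insurance — $608.52 per year
Municipal property tax — $2,938.80 per year
City property tax — $1,569.42 × 2 = $3,138.84 per year
Yearly total = $608.52 + $2,938.80 + $3,138.84 = $6,686.16
Per month = $6,686.16 ÷ 12 = $557.18
Required cushion = 2 × $557.18 = $1,114.36
Surplus = $1,196.02 − $1,114.36 = $81.66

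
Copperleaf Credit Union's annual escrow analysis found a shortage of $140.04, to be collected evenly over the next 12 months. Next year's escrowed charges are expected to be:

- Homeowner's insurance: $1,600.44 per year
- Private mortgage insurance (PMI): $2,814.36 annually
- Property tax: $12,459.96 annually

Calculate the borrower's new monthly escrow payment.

$1,417.90

Homeowner's insurance = $1,600.44 per year
Private mortgage insurance (PMI) = $2,814.36 per year
Property tax = $12,459.96 per year
Annual escrow total = $1,600.44 + $2,814.36 + $12,459.96 = $16,874.76
Per month = $16,874.76 ÷ 12 = $1,406.23
Monthly shortage recovery: $140.04 ÷ 12 = $11.67
New monthly escrow = $1,406.23 + $11.67 = $1,417.90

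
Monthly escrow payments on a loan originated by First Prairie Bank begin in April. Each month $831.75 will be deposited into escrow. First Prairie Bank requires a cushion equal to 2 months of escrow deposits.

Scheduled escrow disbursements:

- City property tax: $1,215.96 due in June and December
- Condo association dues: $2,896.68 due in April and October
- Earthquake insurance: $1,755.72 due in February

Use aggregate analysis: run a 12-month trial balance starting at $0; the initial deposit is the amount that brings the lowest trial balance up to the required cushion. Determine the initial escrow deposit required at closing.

Cushion = 2 × $831.75 = $1,663.50
Trial balance (start $0, +$831.75 each month, − disbursements):
  Apr: +$831.75 − $2,896.68 → -$2,064.93
  May: +$831.75 → -$1,233.18
  Jun: +$831.75 − $1,215.96 → -$1,617.39
  Jul: +$831.75 → -$785.64
  Aug: +$831.75 → $46.11
  Sep: +$831.75 → $877.86
  Oct: +$831.75 − $2,896.68 → -$1,187.07
  Nov: +$831.75 → -$355.32
  Dec: +$831.75 − $1,215.96 → -$739.53
  Jan: +$831.75 → $92.22
  Feb: +$831.75 − $1,755.72 → -$831.75
  Mar: +$831.75 → $0.00
Lowest trial balance = -$2,064.93 (Apr)
Initial deposit = cushion − low point = $1,663.50 − (-$2,064.93) = $3,728.43

$3,728.43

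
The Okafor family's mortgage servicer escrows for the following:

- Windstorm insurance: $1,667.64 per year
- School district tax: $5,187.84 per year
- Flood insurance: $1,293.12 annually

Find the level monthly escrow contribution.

$679.05

Windstorm insurance = $1,667.64 per year
School district tax = $5,187.84 per year
Flood insurance = $1,293.12 per year
Yearly total = $8,148.60
Monthly escrow = $8,148.60 ÷ 12 = $679.05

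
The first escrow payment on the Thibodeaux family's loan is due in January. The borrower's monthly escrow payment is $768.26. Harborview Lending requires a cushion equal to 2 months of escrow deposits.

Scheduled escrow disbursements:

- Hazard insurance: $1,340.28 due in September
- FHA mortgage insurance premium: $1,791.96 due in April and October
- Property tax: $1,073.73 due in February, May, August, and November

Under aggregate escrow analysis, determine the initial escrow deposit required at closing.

$2,304.78

Cushion = 2 × $768.26 = $1,536.52
Trial balance (start $0, +$768.26 each month, − disbursements):
  Jan: +$768.26 → $768.26
  Feb: +$768.26 − $1,073.73 → $462.79
  Mar: +$768.26 → $1,231.05
  Apr: +$768.26 − $1,791.96 → $207.35
  May: +$768.26 − $1,073.73 → -$98.12
  Jun: +$768.26 → $670.14
  Jul: +$768.26 → $1,438.40
  Aug: +$768.26 − $1,073.73 → $1,132.93
  Sep: +$768.26 − $1,340.28 → $560.91
  Oct: +$768.26 − $1,791.96 → -$462.79
  Nov: +$768.26 − $1,073.73 → -$768.26
  Dec: +$768.26 → $0.00
Lowest trial balance = -$768.26 (Nov)
Initial deposit = cushion − low point = $1,536.52 − (-$768.26) = $2,304.78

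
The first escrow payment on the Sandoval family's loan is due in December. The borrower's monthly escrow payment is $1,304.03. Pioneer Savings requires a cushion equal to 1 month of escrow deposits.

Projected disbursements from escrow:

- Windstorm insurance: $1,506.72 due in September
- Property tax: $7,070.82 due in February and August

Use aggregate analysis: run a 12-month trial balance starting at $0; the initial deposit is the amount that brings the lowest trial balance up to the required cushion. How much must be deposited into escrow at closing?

$4,462.76

Cushion = 1 × $1,304.03 = $1,304.03
Trial balance (start $0, +$1,304.03 each month, − disbursements):
  Dec: +$1,304.03 → $1,304.03
  Jan: +$1,304.03 → $2,608.06
  Feb: +$1,304.03 − $7,070.82 → -$3,158.73
  Mar: +$1,304.03 → -$1,854.70
  Apr: +$1,304.03 → -$550.67
  May: +$1,304.03 → $753.36
  Jun: +$1,304.03 → $2,057.39
  Jul: +$1,304.03 → $3,361.42
  Aug: +$1,304.03 − $7,070.82 → -$2,405.37
  Sep: +$1,304.03 − $1,506.72 → -$2,608.06
  Oct: +$1,304.03 → -$1,304.03
  Nov: +$1,304.03 → $0.00
Lowest trial balance = -$3,158.73 (Feb)
Initial deposit = cushion − low point = $1,304.03 − (-$3,158.73) = $4,462.76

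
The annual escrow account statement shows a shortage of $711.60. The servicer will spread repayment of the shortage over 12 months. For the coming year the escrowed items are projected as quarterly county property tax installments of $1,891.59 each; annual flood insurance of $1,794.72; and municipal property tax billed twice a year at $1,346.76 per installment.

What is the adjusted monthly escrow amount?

County property tax = $1,891.59 × 4 = $7,566.36
Flood insurance = $1,794.72
Municipal property tax = $1,346.76 × 2 = $2,693.52
Annual escrow total = $7,566.36 + $1,794.72 + $2,693.52 = $12,054.60
Monthly = $12,054.60 / 12 = $1,004.55
Monthly shortage recovery: $711.60 ÷ 12 = $59.30
Adjusted monthly = $1,004.55 + $59.30 = $1,063.85

$1,063.85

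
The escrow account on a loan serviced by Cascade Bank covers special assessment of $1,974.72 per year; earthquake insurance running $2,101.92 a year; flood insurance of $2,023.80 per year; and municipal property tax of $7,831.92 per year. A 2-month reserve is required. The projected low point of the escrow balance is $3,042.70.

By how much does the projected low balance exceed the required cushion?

Special assessment: $1,974.72 annually
Earthquake insurance: $2,101.92 annually
Flood insurance: $2,023.80 annually
Municipal property tax: $7,831.92 annually
Total per year = $1,974.72 + $2,101.92 + $2,023.80 + $7,831.92 = $13,932.36
Monthly = $13,932.36 ÷ 12 = $1,161.03
Cushion = 2 × $1,161.03 = $2,322.06
Surplus = $3,042.70 − $2,322.06 = $720.64

$720.64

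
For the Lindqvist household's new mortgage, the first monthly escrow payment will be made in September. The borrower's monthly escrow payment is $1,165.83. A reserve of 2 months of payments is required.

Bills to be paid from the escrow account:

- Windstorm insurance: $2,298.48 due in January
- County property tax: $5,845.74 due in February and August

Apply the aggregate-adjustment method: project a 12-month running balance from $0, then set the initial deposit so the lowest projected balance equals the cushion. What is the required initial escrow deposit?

$3,480.90

Cushion = 2 × $1,165.83 = $2,331.66
Trial balance (start $0, +$1,165.83 each month, − disbursements):
  Sep: +$1,165.83 → $1,165.83
  Oct: +$1,165.83 → $2,331.66
  Nov: +$1,165.83 → $3,497.49
  Dec: +$1,165.83 → $4,663.32
  Jan: +$1,165.83 − $2,298.48 → $3,530.67
  Feb: +$1,165.83 − $5,845.74 → -$1,149.24
  Mar: +$1,165.83 → $16.59
  Apr: +$1,165.83 → $1,182.42
  May: +$1,165.83 → $2,348.25
  Jun: +$1,165.83 → $3,514.08
  Jul: +$1,165.83 → $4,679.91
  Aug: +$1,165.83 − $5,845.74 → $0.00
Lowest trial balance = -$1,149.24 (Feb)
Initial deposit = cushion − low point = $2,331.66 − (-$1,149.24) = $3,480.90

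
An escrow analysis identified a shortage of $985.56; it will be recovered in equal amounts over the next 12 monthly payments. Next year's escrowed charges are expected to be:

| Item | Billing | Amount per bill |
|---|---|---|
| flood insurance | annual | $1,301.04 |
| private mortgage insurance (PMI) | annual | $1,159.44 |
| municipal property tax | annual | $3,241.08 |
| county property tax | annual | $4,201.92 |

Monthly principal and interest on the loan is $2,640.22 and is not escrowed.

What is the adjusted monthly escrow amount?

$907.42

Flood insurance — $1,301.04
Private mortgage insurance (PMI) — $1,159.44
Municipal property tax — $3,241.08
County property tax — $4,201.92
Total annual escrow = $1,301.04 + $1,159.44 + $3,241.08 + $4,201.92 = $9,903.48
Base monthly escrow = $9,903.48 ÷ 12 = $825.29
Shortage spread = $985.56 / 12 = $82.13/mo
New monthly escrow = $825.29 + $82.13 = $907.42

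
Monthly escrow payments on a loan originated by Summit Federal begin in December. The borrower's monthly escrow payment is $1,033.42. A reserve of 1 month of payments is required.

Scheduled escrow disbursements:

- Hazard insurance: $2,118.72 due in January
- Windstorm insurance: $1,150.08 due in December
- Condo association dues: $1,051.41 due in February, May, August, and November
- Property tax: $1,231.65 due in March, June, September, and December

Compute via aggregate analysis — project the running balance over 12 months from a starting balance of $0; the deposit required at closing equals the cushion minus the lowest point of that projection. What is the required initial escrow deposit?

Cushion = 1 × $1,033.42 = $1,033.42
Trial balance (start $0, +$1,033.42 each month, − disbursements):
  Dec: +$1,033.42 − $2,381.73 → -$1,348.31
  Jan: +$1,033.42 − $2,118.72 → -$2,433.61
  Feb: +$1,033.42 − $1,051.41 → -$2,451.60
  Mar: +$1,033.42 − $1,231.65 → -$2,649.83
  Apr: +$1,033.42 → -$1,616.41
  May: +$1,033.42 − $1,051.41 → -$1,634.40
  Jun: +$1,033.42 − $1,231.65 → -$1,832.63
  Jul: +$1,033.42 → -$799.21
  Aug: +$1,033.42 − $1,051.41 → -$817.20
  Sep: +$1,033.42 − $1,231.65 → -$1,015.43
  Oct: +$1,033.42 → $17.99
  Nov: +$1,033.42 − $1,051.41 → $0.00
Lowest trial balance = -$2,649.83 (Mar)
Initial deposit = cushion − low point = $1,033.42 − (-$2,649.83) = $3,683.25

$3,683.25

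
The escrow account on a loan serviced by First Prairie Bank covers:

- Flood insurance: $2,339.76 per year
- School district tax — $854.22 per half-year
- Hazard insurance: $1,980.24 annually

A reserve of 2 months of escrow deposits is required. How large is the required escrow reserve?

Flood insurance: $2,339.76
School district tax: $854.22 × 2 = $1,708.44
Hazard insurance: $1,980.24
Combined annual = $6,028.44
Monthly = $6,028.44 ÷ 12 = $502.37
Required cushion = 2 × $502.37 = $1,004.74

$1,004.74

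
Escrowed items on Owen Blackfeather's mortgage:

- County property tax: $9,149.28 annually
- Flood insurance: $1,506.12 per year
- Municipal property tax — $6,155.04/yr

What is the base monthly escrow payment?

$1,400.87

County property tax — $9,149.28/yr
Flood insurance — $1,506.12/yr
Municipal property tax — $6,155.04/yr
Combined annual = $9,149.28 + $1,506.12 + $6,155.04 = $16,810.44
Monthly = $16,810.44 / 12 = $1,400.87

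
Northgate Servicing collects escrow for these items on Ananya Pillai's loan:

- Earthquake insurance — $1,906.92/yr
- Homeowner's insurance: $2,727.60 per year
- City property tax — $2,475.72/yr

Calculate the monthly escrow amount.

Earthquake insurance — $1,906.92 per year
Homeowner's insurance — $2,727.60 per year
City property tax — $2,475.72 per year
Total per year = $1,906.92 + $2,727.60 + $2,475.72 = $7,110.24
Per month = $7,110.24 / 12 = $592.52

$592.52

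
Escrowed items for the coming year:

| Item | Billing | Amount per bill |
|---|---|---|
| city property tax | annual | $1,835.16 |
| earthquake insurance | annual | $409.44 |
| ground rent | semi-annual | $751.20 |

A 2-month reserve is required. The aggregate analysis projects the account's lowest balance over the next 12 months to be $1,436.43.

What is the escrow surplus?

City property tax = $1,835.16 per year
Earthquake insurance = $409.44 per year
Ground rent = $751.20 × 2 = $1,502.40 per year
Total annual escrow = $3,747.00
Monthly = $3,747.00 / 12 = $312.25
Cushion = 2 × $312.25 = $624.50
Excess over cushion: $1,436.43 − $624.50 = $811.93

$811.93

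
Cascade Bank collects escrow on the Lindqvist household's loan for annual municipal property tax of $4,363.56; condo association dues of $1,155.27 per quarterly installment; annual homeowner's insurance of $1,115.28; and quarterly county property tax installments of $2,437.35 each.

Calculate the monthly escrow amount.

Municipal property tax — $4,363.56 per year
Condo association dues — $1,155.27 × 4 = $4,621.08 per year
Homeowner's insurance — $1,115.28 per year
County property tax — $2,437.35 × 4 = $9,749.40 per year
Yearly total = $4,363.56 + $4,621.08 + $1,115.28 + $9,749.40 = $19,849.32
Base monthly escrow = $19,849.32 ÷ 12 = $1,654.11

$1,654.11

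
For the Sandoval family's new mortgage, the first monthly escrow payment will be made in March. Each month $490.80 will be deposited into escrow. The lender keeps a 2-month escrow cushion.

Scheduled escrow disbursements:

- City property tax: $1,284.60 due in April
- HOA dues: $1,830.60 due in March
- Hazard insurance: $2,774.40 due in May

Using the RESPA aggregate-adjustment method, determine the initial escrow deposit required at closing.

Cushion = 2 × $490.80 = $981.60
Trial balance (start $0, +$490.80 each month, − disbursements):
  Mar: +$490.80 − $1,830.60 → -$1,339.80
  Apr: +$490.80 − $1,284.60 → -$2,133.60
  May: +$490.80 − $2,774.40 → -$4,417.20
  Jun: +$490.80 → -$3,926.40
  Jul: +$490.80 → -$3,435.60
  Aug: +$490.80 → -$2,944.80
  Sep: +$490.80 → -$2,454.00
  Oct: +$490.80 → -$1,963.20
  Nov: +$490.80 → -$1,472.40
  Dec: +$490.80 → -$981.60
  Jan: +$490.80 → -$490.80
  Feb: +$490.80 → $0.00
Lowest trial balance = -$4,417.20 (May)
Initial deposit = cushion − low point = $981.60 − (-$4,417.20) = $5,398.80

$5,398.80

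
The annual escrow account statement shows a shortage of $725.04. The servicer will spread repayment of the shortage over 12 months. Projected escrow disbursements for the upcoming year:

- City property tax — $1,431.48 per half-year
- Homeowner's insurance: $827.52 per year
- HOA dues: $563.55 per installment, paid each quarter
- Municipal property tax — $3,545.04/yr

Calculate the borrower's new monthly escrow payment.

City property tax = $1,431.48 × 2 = $2,862.96/yr
Homeowner's insurance = $827.52/yr
HOA dues = $563.55 × 4 = $2,254.20/yr
Municipal property tax = $3,545.04/yr
Total per year = $2,862.96 + $827.52 + $2,254.20 + $3,545.04 = $9,489.72
Per month = $9,489.72 / 12 = $790.81
Shortage per month = $725.04 / 12 = $60.42
Adjusted monthly = $790.81 + $60.42 = $851.23

$851.23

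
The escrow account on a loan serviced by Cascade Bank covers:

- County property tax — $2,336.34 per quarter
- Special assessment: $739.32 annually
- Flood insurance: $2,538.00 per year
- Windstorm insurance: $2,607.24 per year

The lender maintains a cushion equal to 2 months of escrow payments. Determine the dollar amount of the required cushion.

$2,538.32

County property tax = $2,336.34 × 4 = $9,345.36 per year
Special assessment = $739.32 per year
Flood insurance = $2,538.00 per year
Windstorm insurance = $2,607.24 per year
Combined annual = $15,229.92
Base monthly escrow = $15,229.92 / 12 = $1,269.16
Required cushion = 2 × $1,269.16 = $2,538.32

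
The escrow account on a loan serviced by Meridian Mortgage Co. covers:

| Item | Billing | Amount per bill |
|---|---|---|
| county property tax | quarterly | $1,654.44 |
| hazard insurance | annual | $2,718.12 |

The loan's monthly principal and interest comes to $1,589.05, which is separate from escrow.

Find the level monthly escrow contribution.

$777.99

County property tax: $1,654.44 × 4 = $6,617.76 per year
Hazard insurance: $2,718.12 per year
Yearly total = $6,617.76 + $2,718.12 = $9,335.88
Base monthly escrow = $9,335.88 ÷ 12 = $777.99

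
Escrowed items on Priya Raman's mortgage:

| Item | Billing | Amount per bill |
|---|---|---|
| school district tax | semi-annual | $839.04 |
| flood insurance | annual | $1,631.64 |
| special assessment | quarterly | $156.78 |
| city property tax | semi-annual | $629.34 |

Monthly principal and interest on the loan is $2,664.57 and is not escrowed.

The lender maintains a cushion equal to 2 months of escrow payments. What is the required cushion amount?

$865.92

School district tax = $839.04 × 2 = $1,678.08/yr
Flood insurance = $1,631.64/yr
Special assessment = $156.78 × 4 = $627.12/yr
City property tax = $629.34 × 2 = $1,258.68/yr
Yearly total = $5,195.52
Monthly escrow = $5,195.52 ÷ 12 = $432.96
Required cushion = 2 × $432.96 = $865.92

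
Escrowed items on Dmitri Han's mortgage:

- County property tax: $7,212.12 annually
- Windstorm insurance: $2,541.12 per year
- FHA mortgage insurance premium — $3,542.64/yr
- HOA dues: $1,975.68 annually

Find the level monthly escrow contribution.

County property tax: $7,212.12
Windstorm insurance: $2,541.12
FHA mortgage insurance premium: $3,542.64
HOA dues: $1,975.68
Annual escrow total = $7,212.12 + $2,541.12 + $3,542.64 + $1,975.68 = $15,271.56
Per month = $15,271.56 / 12 = $1,272.63

$1,272.63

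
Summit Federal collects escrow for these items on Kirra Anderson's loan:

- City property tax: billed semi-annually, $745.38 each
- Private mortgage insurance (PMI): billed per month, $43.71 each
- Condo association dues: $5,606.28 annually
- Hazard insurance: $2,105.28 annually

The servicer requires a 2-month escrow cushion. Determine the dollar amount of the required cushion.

City property tax — $745.38 × 2 = $1,490.76
Private mortgage insurance (PMI) — $43.71 × 12 = $524.52
Condo association dues — $5,606.28
Hazard insurance — $2,105.28
Combined annual = $1,490.76 + $524.52 + $5,606.28 + $2,105.28 = $9,726.84
Monthly escrow = $9,726.84 / 12 = $810.57
Required cushion = 2 × $810.57 = $1,621.14

$1,621.14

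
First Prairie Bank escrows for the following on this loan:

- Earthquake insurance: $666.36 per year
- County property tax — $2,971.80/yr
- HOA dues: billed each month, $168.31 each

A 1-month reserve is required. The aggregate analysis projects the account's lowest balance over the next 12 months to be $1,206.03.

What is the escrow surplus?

$734.54

Earthquake insurance = $666.36
County property tax = $2,971.80
HOA dues = $168.31 × 12 = $2,019.72
Total annual escrow = $666.36 + $2,971.80 + $2,019.72 = $5,657.88
Monthly escrow = $5,657.88 / 12 = $471.49
Cushion = 1 × $471.49 = $471.49
Surplus = $1,206.03 − $471.49 = $734.54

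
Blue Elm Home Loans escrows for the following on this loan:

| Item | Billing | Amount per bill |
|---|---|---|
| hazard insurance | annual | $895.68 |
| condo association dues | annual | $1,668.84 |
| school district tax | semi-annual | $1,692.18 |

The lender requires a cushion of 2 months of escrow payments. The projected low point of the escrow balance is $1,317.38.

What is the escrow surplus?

Hazard insurance = $895.68 per year
Condo association dues = $1,668.84 per year
School district tax = $1,692.18 × 2 = $3,384.36 per year
Combined annual = $895.68 + $1,668.84 + $3,384.36 = $5,948.88
Base monthly escrow = $5,948.88 / 12 = $495.74
Cushion = 2 × $495.74 = $991.48
Excess over cushion: $1,317.38 − $991.48 = $325.90

$325.90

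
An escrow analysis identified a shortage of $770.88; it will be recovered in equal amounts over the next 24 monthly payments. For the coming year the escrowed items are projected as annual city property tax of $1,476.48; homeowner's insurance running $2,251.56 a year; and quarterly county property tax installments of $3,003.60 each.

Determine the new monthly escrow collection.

City property tax: $1,476.48 per year
Homeowner's insurance: $2,251.56 per year
County property tax: $3,003.60 × 4 = $12,014.40 per year
Total annual escrow = $15,742.44
Monthly escrow = $15,742.44 / 12 = $1,311.87
Monthly shortage recovery: $770.88 ÷ 24 = $32.12
Adjusted monthly = $1,311.87 + $32.12 = $1,343.99

$1,343.99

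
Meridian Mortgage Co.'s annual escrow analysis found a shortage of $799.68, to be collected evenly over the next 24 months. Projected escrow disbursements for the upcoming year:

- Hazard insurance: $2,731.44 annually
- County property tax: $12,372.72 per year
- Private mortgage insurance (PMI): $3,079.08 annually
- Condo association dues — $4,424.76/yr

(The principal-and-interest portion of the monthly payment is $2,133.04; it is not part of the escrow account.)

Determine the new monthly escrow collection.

Hazard insurance — $2,731.44
County property tax — $12,372.72
Private mortgage insurance (PMI) — $3,079.08
Condo association dues — $4,424.76
Combined annual = $2,731.44 + $12,372.72 + $3,079.08 + $4,424.76 = $22,608.00
Base monthly escrow = $22,608.00 ÷ 12 = $1,884.00
Monthly shortage recovery: $799.68 / 24 = $33.32
Adjusted monthly = $1,884.00 + $33.32 = $1,917.32

$1,917.32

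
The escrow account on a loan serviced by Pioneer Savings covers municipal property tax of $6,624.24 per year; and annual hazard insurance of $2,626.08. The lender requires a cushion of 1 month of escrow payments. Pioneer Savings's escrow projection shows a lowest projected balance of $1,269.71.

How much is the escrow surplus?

$498.85

Municipal property tax = $6,624.24 annually
Hazard insurance = $2,626.08 annually
Total annual escrow = $6,624.24 + $2,626.08 = $9,250.32
Base monthly escrow = $9,250.32 ÷ 12 = $770.86
Required reserve = 1 × $770.86 = $770.86
Excess over cushion: $1,269.71 − $770.86 = $498.85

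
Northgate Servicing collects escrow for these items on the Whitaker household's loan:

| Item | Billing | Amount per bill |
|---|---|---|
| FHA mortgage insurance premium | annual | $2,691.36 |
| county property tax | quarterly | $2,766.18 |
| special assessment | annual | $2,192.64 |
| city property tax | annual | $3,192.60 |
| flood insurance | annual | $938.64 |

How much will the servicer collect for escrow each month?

FHA mortgage insurance premium = $2,691.36/yr
County property tax = $2,766.18 × 4 = $11,064.72/yr
Special assessment = $2,192.64/yr
City property tax = $3,192.60/yr
Flood insurance = $938.64/yr
Yearly total = $2,691.36 + $11,064.72 + $2,192.64 + $3,192.60 + $938.64 = $20,079.96
Per month = $20,079.96 / 12 = $1,673.33

$1,673.33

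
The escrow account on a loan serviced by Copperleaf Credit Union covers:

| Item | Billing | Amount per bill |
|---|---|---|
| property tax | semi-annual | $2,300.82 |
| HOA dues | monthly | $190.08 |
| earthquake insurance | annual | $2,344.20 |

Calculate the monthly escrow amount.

Property tax = $2,300.82 × 2 = $4,601.64 annually
HOA dues = $190.08 × 12 = $2,280.96 annually
Earthquake insurance = $2,344.20 annually
Total annual escrow = $4,601.64 + $2,280.96 + $2,344.20 = $9,226.80
Monthly escrow = $9,226.80 / 12 = $768.90

$768.90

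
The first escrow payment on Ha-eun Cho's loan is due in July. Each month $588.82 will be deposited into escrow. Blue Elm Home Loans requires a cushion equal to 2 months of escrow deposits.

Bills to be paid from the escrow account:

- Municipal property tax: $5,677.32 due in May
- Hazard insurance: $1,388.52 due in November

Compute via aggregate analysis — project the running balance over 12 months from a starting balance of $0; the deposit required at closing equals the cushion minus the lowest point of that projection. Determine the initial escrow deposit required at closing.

$1,766.46

Cushion = 2 × $588.82 = $1,177.64
Trial balance (start $0, +$588.82 each month, − disbursements):
  Jul: +$588.82 → $588.82
  Aug: +$588.82 → $1,177.64
  Sep: +$588.82 → $1,766.46
  Oct: +$588.82 → $2,355.28
  Nov: +$588.82 − $1,388.52 → $1,555.58
  Dec: +$588.82 → $2,144.40
  Jan: +$588.82 → $2,733.22
  Feb: +$588.82 → $3,322.04
  Mar: +$588.82 → $3,910.86
  Apr: +$588.82 → $4,499.68
  May: +$588.82 − $5,677.32 → -$588.82
  Jun: +$588.82 → $0.00
Lowest trial balance = -$588.82 (May)
Initial deposit = cushion − low point = $1,177.64 − (-$588.82) = $1,766.46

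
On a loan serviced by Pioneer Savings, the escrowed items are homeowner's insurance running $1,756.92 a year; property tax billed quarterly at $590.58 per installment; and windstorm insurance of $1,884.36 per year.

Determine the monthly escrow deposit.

Homeowner's insurance — $1,756.92 annually
Property tax — $590.58 × 4 = $2,362.32 annually
Windstorm insurance — $1,884.36 annually
Total annual escrow = $1,756.92 + $2,362.32 + $1,884.36 = $6,003.60
Base monthly escrow = $6,003.60 / 12 = $500.30

$500.30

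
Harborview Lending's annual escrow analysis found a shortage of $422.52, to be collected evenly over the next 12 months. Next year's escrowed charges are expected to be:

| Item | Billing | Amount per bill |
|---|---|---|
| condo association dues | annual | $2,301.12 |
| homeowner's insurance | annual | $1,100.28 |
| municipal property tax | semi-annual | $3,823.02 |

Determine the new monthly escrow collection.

Condo association dues = $2,301.12/yr
Homeowner's insurance = $1,100.28/yr
Municipal property tax = $3,823.02 × 2 = $7,646.04/yr
Combined annual = $2,301.12 + $1,100.28 + $7,646.04 = $11,047.44
Monthly = $11,047.44 ÷ 12 = $920.62
Shortage per month = $422.52 ÷ 12 = $35.21
Adjusted monthly = $920.62 + $35.21 = $955.83

$955.83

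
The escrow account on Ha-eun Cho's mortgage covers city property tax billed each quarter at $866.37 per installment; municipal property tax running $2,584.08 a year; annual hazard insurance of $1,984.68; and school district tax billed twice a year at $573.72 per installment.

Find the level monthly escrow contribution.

$765.14

City property tax: $866.37 × 4 = $3,465.48
Municipal property tax: $2,584.08
Hazard insurance: $1,984.68
School district tax: $573.72 × 2 = $1,147.44
Yearly total = $3,465.48 + $2,584.08 + $1,984.68 + $1,147.44 = $9,181.68
Monthly escrow = $9,181.68 ÷ 12 = $765.14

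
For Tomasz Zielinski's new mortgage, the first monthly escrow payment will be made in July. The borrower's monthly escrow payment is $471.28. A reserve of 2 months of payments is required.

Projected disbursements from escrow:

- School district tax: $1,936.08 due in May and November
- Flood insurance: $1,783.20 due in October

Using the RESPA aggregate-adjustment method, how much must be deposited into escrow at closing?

$2,305.44

Cushion = 2 × $471.28 = $942.56
Trial balance (start $0, +$471.28 each month, − disbursements):
  Jul: +$471.28 → $471.28
  Aug: +$471.28 → $942.56
  Sep: +$471.28 → $1,413.84
  Oct: +$471.28 − $1,783.20 → $101.92
  Nov: +$471.28 − $1,936.08 → -$1,362.88
  Dec: +$471.28 → -$891.60
  Jan: +$471.28 → -$420.32
  Feb: +$471.28 → $50.96
  Mar: +$471.28 → $522.24
  Apr: +$471.28 → $993.52
  May: +$471.28 − $1,936.08 → -$471.28
  Jun: +$471.28 → $0.00
Lowest trial balance = -$1,362.88 (Nov)
Initial deposit = cushion − low point = $942.56 − (-$1,362.88) = $2,305.44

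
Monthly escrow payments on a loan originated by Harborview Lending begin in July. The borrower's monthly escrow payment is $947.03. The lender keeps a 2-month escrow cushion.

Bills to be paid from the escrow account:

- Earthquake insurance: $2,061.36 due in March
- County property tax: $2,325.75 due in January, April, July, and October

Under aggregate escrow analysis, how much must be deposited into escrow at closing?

$3,788.12

Cushion = 2 × $947.03 = $1,894.06
Trial balance (start $0, +$947.03 each month, − disbursements):
  Jul: +$947.03 − $2,325.75 → -$1,378.72
  Aug: +$947.03 → -$431.69
  Sep: +$947.03 → $515.34
  Oct: +$947.03 − $2,325.75 → -$863.38
  Nov: +$947.03 → $83.65
  Dec: +$947.03 → $1,030.68
  Jan: +$947.03 − $2,325.75 → -$348.04
  Feb: +$947.03 → $598.99
  Mar: +$947.03 − $2,061.36 → -$515.34
  Apr: +$947.03 − $2,325.75 → -$1,894.06
  May: +$947.03 → -$947.03
  Jun: +$947.03 → $0.00
Lowest trial balance = -$1,894.06 (Apr)
Initial deposit = cushion − low point = $1,894.06 − (-$1,894.06) = $3,788.12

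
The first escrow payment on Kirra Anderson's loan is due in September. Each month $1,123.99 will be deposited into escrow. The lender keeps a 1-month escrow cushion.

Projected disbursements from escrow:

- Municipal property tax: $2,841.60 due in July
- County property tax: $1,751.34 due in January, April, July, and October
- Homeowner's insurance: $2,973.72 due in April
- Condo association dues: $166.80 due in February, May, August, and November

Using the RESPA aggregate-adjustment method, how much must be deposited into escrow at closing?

$2,081.18

Cushion = 1 × $1,123.99 = $1,123.99
Trial balance (start $0, +$1,123.99 each month, − disbursements):
  Sep: +$1,123.99 → $1,123.99
  Oct: +$1,123.99 − $1,751.34 → $496.64
  Nov: +$1,123.99 − $166.80 → $1,453.83
  Dec: +$1,123.99 → $2,577.82
  Jan: +$1,123.99 − $1,751.34 → $1,950.47
  Feb: +$1,123.99 − $166.80 → $2,907.66
  Mar: +$1,123.99 → $4,031.65
  Apr: +$1,123.99 − $4,725.06 → $430.58
  May: +$1,123.99 − $166.80 → $1,387.77
  Jun: +$1,123.99 → $2,511.76
  Jul: +$1,123.99 − $4,592.94 → -$957.19
  Aug: +$1,123.99 − $166.80 → $0.00
Lowest trial balance = -$957.19 (Jul)
Initial deposit = cushion − low point = $1,123.99 − (-$957.19) = $2,081.18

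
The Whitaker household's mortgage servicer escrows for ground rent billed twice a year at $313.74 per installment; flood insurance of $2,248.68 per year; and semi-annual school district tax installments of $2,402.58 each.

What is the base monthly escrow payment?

$640.11

Ground rent — $313.74 × 2 = $627.48
Flood insurance — $2,248.68
School district tax — $2,402.58 × 2 = $4,805.16
Yearly total = $627.48 + $2,248.68 + $4,805.16 = $7,681.32
Base monthly escrow = $7,681.32 ÷ 12 = $640.11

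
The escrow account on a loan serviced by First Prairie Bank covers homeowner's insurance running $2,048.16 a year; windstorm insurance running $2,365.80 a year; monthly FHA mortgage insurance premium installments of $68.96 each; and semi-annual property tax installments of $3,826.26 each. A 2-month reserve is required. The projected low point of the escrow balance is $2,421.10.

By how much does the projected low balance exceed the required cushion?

Homeowner's insurance: $2,048.16/yr
Windstorm insurance: $2,365.80/yr
FHA mortgage insurance premium: $68.96 × 12 = $827.52/yr
Property tax: $3,826.26 × 2 = $7,652.52/yr
Yearly total = $2,048.16 + $2,365.80 + $827.52 + $7,652.52 = $12,894.00
Monthly = $12,894.00 / 12 = $1,074.50
Cushion = 2 × $1,074.50 = $2,149.00
Excess over cushion: $2,421.10 − $2,149.00 = $272.10

$272.10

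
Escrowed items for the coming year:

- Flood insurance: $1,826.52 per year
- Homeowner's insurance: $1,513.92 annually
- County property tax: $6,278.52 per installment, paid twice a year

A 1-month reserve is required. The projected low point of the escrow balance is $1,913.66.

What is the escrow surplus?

Flood insurance: $1,826.52 annually
Homeowner's insurance: $1,513.92 annually
County property tax: $6,278.52 × 2 = $12,557.04 annually
Yearly total = $1,826.52 + $1,513.92 + $12,557.04 = $15,897.48
Monthly escrow = $15,897.48 ÷ 12 = $1,324.79
Cushion = 1 × $1,324.79 = $1,324.79
Surplus = $1,913.66 − $1,324.79 = $588.87

$588.87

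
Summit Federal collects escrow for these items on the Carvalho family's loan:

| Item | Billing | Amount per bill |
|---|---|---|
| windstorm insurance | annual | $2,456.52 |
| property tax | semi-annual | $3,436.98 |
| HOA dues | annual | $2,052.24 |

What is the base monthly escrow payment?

$948.56

Windstorm insurance = $2,456.52 annually
Property tax = $3,436.98 × 2 = $6,873.96 annually
HOA dues = $2,052.24 annually
Total per year = $11,382.72
Monthly escrow = $11,382.72 ÷ 12 = $948.56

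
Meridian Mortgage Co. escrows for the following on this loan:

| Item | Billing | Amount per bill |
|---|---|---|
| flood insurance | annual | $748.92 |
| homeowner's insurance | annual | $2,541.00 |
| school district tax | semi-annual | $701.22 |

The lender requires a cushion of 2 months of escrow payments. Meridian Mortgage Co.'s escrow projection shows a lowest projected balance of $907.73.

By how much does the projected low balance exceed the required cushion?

Flood insurance: $748.92
Homeowner's insurance: $2,541.00
School district tax: $701.22 × 2 = $1,402.44
Yearly total = $748.92 + $2,541.00 + $1,402.44 = $4,692.36
Base monthly escrow = $4,692.36 / 12 = $391.03
Cushion = 2 × $391.03 = $782.06
Excess over cushion: $907.73 − $782.06 = $125.67

$125.67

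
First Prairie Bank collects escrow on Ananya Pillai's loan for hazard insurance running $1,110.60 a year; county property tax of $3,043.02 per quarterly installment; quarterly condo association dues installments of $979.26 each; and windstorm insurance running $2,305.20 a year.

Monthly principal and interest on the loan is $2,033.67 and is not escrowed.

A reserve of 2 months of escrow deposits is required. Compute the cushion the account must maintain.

$3,250.82

Hazard insurance: $1,110.60 per year
County property tax: $3,043.02 × 4 = $12,172.08 per year
Condo association dues: $979.26 × 4 = $3,917.04 per year
Windstorm insurance: $2,305.20 per year
Total per year = $1,110.60 + $12,172.08 + $3,917.04 + $2,305.20 = $19,504.92
Per month = $19,504.92 / 12 = $1,625.41
Reserve = 2 × $1,625.41 = $3,250.82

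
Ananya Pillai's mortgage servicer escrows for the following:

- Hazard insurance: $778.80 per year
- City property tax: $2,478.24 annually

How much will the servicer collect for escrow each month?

$271.42

Hazard insurance = $778.80
City property tax = $2,478.24
Combined annual = $3,257.04
Base monthly escrow = $3,257.04 ÷ 12 = $271.42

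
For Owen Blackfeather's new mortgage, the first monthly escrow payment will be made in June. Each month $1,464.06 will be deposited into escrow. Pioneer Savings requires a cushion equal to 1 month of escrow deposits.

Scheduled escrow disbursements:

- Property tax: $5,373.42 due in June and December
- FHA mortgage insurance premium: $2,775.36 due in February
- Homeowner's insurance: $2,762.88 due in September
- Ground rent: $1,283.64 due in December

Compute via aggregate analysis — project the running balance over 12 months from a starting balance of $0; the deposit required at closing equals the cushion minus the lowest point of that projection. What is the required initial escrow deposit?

$6,009.00

Cushion = 1 × $1,464.06 = $1,464.06
Trial balance (start $0, +$1,464.06 each month, − disbursements):
  Jun: +$1,464.06 − $5,373.42 → -$3,909.36
  Jul: +$1,464.06 → -$2,445.30
  Aug: +$1,464.06 → -$981.24
  Sep: +$1,464.06 − $2,762.88 → -$2,280.06
  Oct: +$1,464.06 → -$816.00
  Nov: +$1,464.06 → $648.06
  Dec: +$1,464.06 − $6,657.06 → -$4,544.94
  Jan: +$1,464.06 → -$3,080.88
  Feb: +$1,464.06 − $2,775.36 → -$4,392.18
  Mar: +$1,464.06 → -$2,928.12
  Apr: +$1,464.06 → -$1,464.06
  May: +$1,464.06 → $0.00
Lowest trial balance = -$4,544.94 (Dec)
Initial deposit = cushion − low point = $1,464.06 − (-$4,544.94) = $6,009.00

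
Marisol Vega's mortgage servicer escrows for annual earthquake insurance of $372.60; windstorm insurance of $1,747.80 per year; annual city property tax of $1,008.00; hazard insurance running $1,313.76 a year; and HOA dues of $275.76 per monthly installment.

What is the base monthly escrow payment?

$645.94

Earthquake insurance — $372.60 per year
Windstorm insurance — $1,747.80 per year
City property tax — $1,008.00 per year
Hazard insurance — $1,313.76 per year
HOA dues — $275.76 × 12 = $3,309.12 per year
Yearly total = $372.60 + $1,747.80 + $1,008.00 + $1,313.76 + $3,309.12 = $7,751.28
Base monthly escrow = $7,751.28 / 12 = $645.94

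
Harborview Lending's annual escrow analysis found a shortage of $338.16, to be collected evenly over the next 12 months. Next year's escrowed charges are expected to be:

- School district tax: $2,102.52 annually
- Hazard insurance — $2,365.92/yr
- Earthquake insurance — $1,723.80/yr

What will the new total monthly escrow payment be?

$544.20

School district tax = $2,102.52 annually
Hazard insurance = $2,365.92 annually
Earthquake insurance = $1,723.80 annually
Combined annual = $2,102.52 + $2,365.92 + $1,723.80 = $6,192.24
Base monthly escrow = $6,192.24 ÷ 12 = $516.02
Shortage spread = $338.16 ÷ 12 = $28.18/mo
Adjusted monthly = $516.02 + $28.18 = $544.20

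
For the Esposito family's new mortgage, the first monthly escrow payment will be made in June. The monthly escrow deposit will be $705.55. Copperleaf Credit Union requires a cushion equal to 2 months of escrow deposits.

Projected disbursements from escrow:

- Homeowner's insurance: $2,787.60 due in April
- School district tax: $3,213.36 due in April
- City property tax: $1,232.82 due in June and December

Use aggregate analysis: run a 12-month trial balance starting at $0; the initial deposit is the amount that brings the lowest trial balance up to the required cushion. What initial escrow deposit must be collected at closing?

Cushion = 2 × $705.55 = $1,411.10
Trial balance (start $0, +$705.55 each month, − disbursements):
  Jun: +$705.55 − $1,232.82 → -$527.27
  Jul: +$705.55 → $178.28
  Aug: +$705.55 → $883.83
  Sep: +$705.55 → $1,589.38
  Oct: +$705.55 → $2,294.93
  Nov: +$705.55 → $3,000.48
  Dec: +$705.55 − $1,232.82 → $2,473.21
  Jan: +$705.55 → $3,178.76
  Feb: +$705.55 → $3,884.31
  Mar: +$705.55 → $4,589.86
  Apr: +$705.55 − $6,000.96 → -$705.55
  May: +$705.55 → $0.00
Lowest trial balance = -$705.55 (Apr)
Initial deposit = cushion − low point = $1,411.10 − (-$705.55) = $2,116.65

$2,116.65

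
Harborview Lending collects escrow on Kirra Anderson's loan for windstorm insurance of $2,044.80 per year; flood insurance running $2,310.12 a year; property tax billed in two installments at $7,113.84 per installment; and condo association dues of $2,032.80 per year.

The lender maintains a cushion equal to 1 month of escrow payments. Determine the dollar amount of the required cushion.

$1,717.95

Windstorm insurance = $2,044.80/yr
Flood insurance = $2,310.12/yr
Property tax = $7,113.84 × 2 = $14,227.68/yr
Condo association dues = $2,032.80/yr
Total per year = $20,615.40
Monthly escrow = $20,615.40 ÷ 12 = $1,717.95
Required cushion = 1 × $1,717.95 = $1,717.95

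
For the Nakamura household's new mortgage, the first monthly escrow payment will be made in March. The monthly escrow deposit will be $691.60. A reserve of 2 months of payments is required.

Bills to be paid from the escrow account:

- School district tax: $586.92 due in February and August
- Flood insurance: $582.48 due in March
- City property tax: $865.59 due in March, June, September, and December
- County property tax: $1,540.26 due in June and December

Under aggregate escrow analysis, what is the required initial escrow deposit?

Cushion = 2 × $691.60 = $1,383.20
Trial balance (start $0, +$691.60 each month, − disbursements):
  Mar: +$691.60 − $1,448.07 → -$756.47
  Apr: +$691.60 → -$64.87
  May: +$691.60 → $626.73
  Jun: +$691.60 − $2,405.85 → -$1,087.52
  Jul: +$691.60 → -$395.92
  Aug: +$691.60 − $586.92 → -$291.24
  Sep: +$691.60 − $865.59 → -$465.23
  Oct: +$691.60 → $226.37
  Nov: +$691.60 → $917.97
  Dec: +$691.60 − $2,405.85 → -$796.28
  Jan: +$691.60 → -$104.68
  Feb: +$691.60 − $586.92 → $0.00
Lowest trial balance = -$1,087.52 (Jun)
Initial deposit = cushion − low point = $1,383.20 − (-$1,087.52) = $2,470.72

$2,470.72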